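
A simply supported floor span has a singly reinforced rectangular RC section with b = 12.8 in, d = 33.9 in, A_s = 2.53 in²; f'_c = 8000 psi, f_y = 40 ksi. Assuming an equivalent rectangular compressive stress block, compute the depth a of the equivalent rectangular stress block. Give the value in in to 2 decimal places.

T = A_s f_y = 2.53 × 40 = 101.2 kips.
a = T/(0.85 f'_c b) = 101.2/(0.85 × 8 × 12.8) = 1.16 in.

a ≈ 1.16 in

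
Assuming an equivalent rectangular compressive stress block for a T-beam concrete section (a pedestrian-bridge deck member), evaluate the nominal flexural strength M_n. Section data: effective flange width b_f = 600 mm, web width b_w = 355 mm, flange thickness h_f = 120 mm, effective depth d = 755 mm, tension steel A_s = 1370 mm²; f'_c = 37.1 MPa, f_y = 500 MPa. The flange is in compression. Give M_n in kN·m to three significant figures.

M_n ≈ 505 kN·m

Tension: T = A_s f_y = 1370 × 500 = 685000 N.
Try a within the flange: a = T/(0.85 f'_c b_f) = 685000/(0.85 × 37.1 × 600) = 36.20 mm.
Since a = 36.20 ≤ h_f = 120 mm, the stress block lies entirely in the flange; analyse as a rectangular beam of width b_f.
M_n = T(d − a/2) = 685000 × (755 − 18.1) = 504.78 × 10⁶ N·mm.
M_n = 504.78 kN·m.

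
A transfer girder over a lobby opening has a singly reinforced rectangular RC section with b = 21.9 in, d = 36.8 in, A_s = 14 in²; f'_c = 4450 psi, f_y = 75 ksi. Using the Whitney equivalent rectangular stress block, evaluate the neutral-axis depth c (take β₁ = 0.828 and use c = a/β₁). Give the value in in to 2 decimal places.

c ≈ 15.31 in

T = A_s f_y = 14 × 75 = 1050 kips.
a = T/(0.85 f'_c b) = 1050/(0.85 × 4.45 × 21.9) = 12.6755 in.
With β₁ = 0.828, c = a/β₁ = 12.6755/0.828 = 15.31 in.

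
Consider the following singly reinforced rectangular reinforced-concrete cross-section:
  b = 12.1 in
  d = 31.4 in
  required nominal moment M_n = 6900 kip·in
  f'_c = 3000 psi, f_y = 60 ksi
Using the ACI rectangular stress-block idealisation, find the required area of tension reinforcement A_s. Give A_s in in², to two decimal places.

From M_n = 0.85 f'_c a b (d − a/2):
a = d − √(d² − 2M_n/(0.85 f'_c b)) = 31.4 − √(31.4² − 2 × 6900/(0.85 × 3 × 12.1)) = 8.190 in.
A_s = 0.85 f'_c a b / f_y = 0.85 × 3 × 8.190 × 12.1 / 60 = 4.212 in².

A_s ≈ 4.21 in²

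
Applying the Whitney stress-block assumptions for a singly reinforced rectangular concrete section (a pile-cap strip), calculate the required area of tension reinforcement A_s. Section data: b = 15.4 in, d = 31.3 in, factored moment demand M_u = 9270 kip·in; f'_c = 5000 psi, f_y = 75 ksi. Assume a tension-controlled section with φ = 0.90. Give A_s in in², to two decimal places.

A_s ≈ 4.81 in²

M_n = M_u/φ = 9270/0.90 = 10300 kip·in.
From M_n = 0.85 f'_c a b (d − a/2):
a = d − √(d² − 2M_n/(0.85 f'_c b)) = 31.3 − √(31.3² − 2 × 10300/(0.85 × 5 × 15.4)) = 5.513 in.
A_s = 0.85 f'_c a b / f_y = 0.85 × 5 × 5.513 × 15.4 / 75 = 4.811 in².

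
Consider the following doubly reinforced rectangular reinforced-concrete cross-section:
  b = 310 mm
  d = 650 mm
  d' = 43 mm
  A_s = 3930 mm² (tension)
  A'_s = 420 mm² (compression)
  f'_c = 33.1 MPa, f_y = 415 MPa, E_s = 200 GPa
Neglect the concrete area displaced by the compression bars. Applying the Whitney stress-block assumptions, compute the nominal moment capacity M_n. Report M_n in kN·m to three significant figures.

Assume both tension and compression steel yield.
Net tension couple steel: A_s − A'_s = 3510 mm².
a = (A_s − A'_s) f_y / (0.85 f'_c b) = 1456650/(0.85 × 33.1 × 310) = 167.01 mm.
c = a/β₁ = 167.01/0.814 = 205.17 mm; ε'_s = 0.003(c − d')/c = 0.0024 ≥ f_y/E_s = 0.0021, so compression steel does yield.
M_n = (A_s − A'_s) f_y (d − a/2) + A'_s f_y (d − d') = [1456650 × (650 − 83.505) + 174300 × (650 − 43)] × 10⁻⁶ = 825.18 + 105.80 = 930.98 kN·m.

M_n ≈ 931 kN·m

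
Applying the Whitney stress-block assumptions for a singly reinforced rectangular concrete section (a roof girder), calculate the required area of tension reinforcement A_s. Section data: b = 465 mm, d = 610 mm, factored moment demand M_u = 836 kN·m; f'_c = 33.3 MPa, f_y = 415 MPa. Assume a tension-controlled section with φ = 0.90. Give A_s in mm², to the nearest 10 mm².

M_n = M_u/φ = 836/0.90 = 928.889 kN·m.
With M_n = 0.85 f'_c a b (d − a/2), solve the quadratic for a:
a = d − √(d² − 2M_n/(0.85 f'_c b)) = 610 − √(610² − 2 × 928.889×10⁶/(0.85 × 33.3 × 465)) = 129.43 mm.
A_s = 0.85 f'_c a b / f_y = 0.85 × 33.3 × 129.43 × 465 / 415 = 4104.9 mm².

A_s ≈ 4100 mm²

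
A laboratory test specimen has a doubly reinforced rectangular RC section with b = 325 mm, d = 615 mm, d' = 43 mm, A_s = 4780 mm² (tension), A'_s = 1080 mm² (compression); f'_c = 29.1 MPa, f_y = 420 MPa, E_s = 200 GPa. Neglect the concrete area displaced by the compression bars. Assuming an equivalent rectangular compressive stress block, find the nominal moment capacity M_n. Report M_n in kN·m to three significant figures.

Assume both tension and compression steel yield.
Net tension couple steel: A_s − A'_s = 3700 mm².
a = (A_s − A'_s) f_y / (0.85 f'_c b) = 1554000/(0.85 × 29.1 × 325) = 193.31 mm.
c = a/β₁ = 193.31/0.842 = 229.58 mm; ε'_s = 0.003(c − d')/c = 0.0024 ≥ f_y/E_s = 0.0021, so compression steel does yield.
M_n = (A_s − A'_s) f_y (d − a/2) + A'_s f_y (d − d') = [1554000 × (615 − 96.655) + 453600 × (615 − 43)] × 10⁻⁶ = 805.51 + 259.46 = 1064.97 kN·m.

M_n ≈ 1060 kN·m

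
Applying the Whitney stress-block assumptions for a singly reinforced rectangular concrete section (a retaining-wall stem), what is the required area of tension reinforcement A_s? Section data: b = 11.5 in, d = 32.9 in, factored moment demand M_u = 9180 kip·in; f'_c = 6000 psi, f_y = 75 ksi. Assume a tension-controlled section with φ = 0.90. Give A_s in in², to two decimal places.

M_n = M_u/φ = 9180/0.90 = 10200 kip·in.
From M_n = 0.85 f'_c a b (d − a/2):
a = d − √(d² − 2M_n/(0.85 f'_c b)) = 32.9 − √(32.9² − 2 × 10200/(0.85 × 6 × 11.5)) = 5.797 in.
A_s = 0.85 f'_c a b / f_y = 0.85 × 6 × 5.797 × 11.5 / 75 = 4.533 in².

A_s ≈ 4.53 in²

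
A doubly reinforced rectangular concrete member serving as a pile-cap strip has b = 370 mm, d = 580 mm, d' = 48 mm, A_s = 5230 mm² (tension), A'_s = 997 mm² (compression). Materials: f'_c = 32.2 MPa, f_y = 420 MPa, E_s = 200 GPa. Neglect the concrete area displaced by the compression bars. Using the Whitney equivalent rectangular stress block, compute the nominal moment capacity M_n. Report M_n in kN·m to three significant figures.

M_n ≈ 1100 kN·m

Assume both tension and compression steel yield.
Net tension couple steel: A_s − A'_s = 4233 mm².
a = (A_s − A'_s) f_y / (0.85 f'_c b) = 1777860/(0.85 × 32.2 × 370) = 175.56 mm.
c = a/β₁ = 175.56/0.82 = 214.10 mm; ε'_s = 0.003(c − d')/c = 0.0023 ≥ f_y/E_s = 0.0021, so compression steel does yield.
M_n = (A_s − A'_s) f_y (d − a/2) + A'_s f_y (d − d') = [1777860 × (580 − 87.78) + 418740 × (580 − 48)] × 10⁻⁶ = 875.10 + 222.77 = 1097.87 kN·m.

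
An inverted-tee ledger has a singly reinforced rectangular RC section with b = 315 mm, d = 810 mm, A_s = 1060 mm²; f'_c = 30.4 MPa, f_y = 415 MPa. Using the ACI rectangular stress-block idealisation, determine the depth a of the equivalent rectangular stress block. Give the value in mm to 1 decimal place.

T = A_s f_y = 1060 × 415 = 439900 N = 439.9 kN.
Setting C = 0.85 f'_c a b equal to T: a = 439900/(0.85 × 30.4 × 315) = 54.0 mm.

a ≈ 54.0 mm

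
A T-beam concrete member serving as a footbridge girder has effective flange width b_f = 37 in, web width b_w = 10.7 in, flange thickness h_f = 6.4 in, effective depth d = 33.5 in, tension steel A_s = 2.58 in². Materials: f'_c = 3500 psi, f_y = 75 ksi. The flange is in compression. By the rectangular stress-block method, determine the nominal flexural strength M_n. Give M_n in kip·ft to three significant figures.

Tension: T = A_s f_y = 2.58 × 75 = 193.5 kips.
Try a within the flange: a = T/(0.85 f'_c b_f) = 193.5/(0.85 × 3.5 × 37) = 1.758 in.
Since a = 1.758 ≤ h_f = 6.4 in, the stress block lies entirely in the flange; analyse as a rectangular beam of width b_f.
M_n = T(d − a/2) = 193.5 × (33.5 − 0.879) = 6312.2 kip·in.
M_n = 6312.2/12 = 526.02 kip·ft.

M_n ≈ 526 kip·ft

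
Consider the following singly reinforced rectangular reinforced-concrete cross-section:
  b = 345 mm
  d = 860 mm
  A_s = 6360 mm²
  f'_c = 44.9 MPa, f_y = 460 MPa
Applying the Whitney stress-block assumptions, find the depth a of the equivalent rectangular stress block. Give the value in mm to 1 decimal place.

a ≈ 222.2 mm

T = A_s f_y = 6360 × 460 = 2925600 N = 2925.6 kN.
Setting C = 0.85 f'_c a b equal to T: a = 2925600/(0.85 × 44.9 × 345) = 222.2 mm.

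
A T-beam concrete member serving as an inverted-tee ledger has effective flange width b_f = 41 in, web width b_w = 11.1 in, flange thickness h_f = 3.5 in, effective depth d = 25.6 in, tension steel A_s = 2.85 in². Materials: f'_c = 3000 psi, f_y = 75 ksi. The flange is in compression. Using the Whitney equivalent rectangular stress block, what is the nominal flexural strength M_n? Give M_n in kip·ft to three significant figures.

Tension: T = A_s f_y = 2.85 × 75 = 213.75 kips.
Try a within the flange: a = T/(0.85 f'_c b_f) = 213.75/(0.85 × 3 × 41) = 2.044 in.
Since a = 2.044 ≤ h_f = 3.5 in, the stress block lies entirely in the flange; analyse as a rectangular beam of width b_f.
M_n = T(d − a/2) = 213.75 × (25.6 − 1.022) = 5253.5 kip·in.
M_n = 5253.5/12 = 437.79 kip·ft.

M_n ≈ 438 kip·ft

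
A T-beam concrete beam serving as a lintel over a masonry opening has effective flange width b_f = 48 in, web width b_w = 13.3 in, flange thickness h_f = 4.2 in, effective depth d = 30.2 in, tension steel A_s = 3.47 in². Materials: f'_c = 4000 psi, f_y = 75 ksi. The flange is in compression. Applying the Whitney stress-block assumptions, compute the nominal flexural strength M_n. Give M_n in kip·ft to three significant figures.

M_n ≈ 638 kip·ft

Tension: T = A_s f_y = 3.47 × 75 = 260.25 kips.
Try a within the flange: a = T/(0.85 f'_c b_f) = 260.25/(0.85 × 4 × 48) = 1.595 in.
Since a = 1.595 ≤ h_f = 4.2 in, the stress block lies entirely in the flange; analyse as a rectangular beam of width b_f.
M_n = T(d − a/2) = 260.25 × (30.2 − 0.7975) = 7652.0 kip·in.
M_n = 7652.0/12 = 637.67 kip·ft.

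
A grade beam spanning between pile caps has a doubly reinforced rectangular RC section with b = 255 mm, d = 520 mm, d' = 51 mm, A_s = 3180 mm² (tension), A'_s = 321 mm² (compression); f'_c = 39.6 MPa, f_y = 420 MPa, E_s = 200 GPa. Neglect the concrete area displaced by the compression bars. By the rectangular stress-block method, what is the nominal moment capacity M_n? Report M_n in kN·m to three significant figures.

Assume both tension and compression steel yield.
Net tension couple steel: A_s − A'_s = 2859 mm².
a = (A_s − A'_s) f_y / (0.85 f'_c b) = 1200780/(0.85 × 39.6 × 255) = 139.90 mm.
c = a/β₁ = 139.90/0.767 = 182.40 mm; ε'_s = 0.003(c − d')/c = 0.0022 ≥ f_y/E_s = 0.0021, so compression steel does yield.
M_n = (A_s − A'_s) f_y (d − a/2) + A'_s f_y (d − d') = [1200780 × (520 − 69.95) + 134820 × (520 − 51)] × 10⁻⁶ = 540.41 + 63.23 = 603.64 kN·m.

M_n ≈ 604 kN·m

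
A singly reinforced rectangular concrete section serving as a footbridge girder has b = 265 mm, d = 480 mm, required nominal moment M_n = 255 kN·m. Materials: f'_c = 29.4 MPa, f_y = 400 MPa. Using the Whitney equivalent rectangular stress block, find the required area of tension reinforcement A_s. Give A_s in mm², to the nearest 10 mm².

With M_n = 0.85 f'_c a b (d − a/2), solve the quadratic for a:
a = d − √(d² − 2M_n/(0.85 f'_c b)) = 480 − √(480² − 2 × 255×10⁶/(0.85 × 29.4 × 265)) = 88.35 mm.
A_s = 0.85 f'_c a b / f_y = 0.85 × 29.4 × 88.35 × 265 / 400 = 1462.7 mm².

A_s ≈ 1460 mm²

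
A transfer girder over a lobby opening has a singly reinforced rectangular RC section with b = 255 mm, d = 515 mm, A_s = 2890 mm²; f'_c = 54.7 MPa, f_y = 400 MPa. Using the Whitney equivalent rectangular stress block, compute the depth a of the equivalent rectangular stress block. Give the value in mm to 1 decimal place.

a ≈ 97.5 mm

T = A_s f_y = 2890 × 400 = 1156000 N = 1156 kN.
Setting C = 0.85 f'_c a b equal to T: a = 1156000/(0.85 × 54.7 × 255) = 97.5 mm.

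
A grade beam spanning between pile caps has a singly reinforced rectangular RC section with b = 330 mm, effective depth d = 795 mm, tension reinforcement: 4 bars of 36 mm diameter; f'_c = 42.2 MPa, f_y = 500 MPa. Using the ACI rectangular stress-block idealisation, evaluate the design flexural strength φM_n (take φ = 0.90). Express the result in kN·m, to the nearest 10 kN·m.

A_s = 4 × 1018 = 4072 mm².
T = A_s f_y = 4072 × 500 = 2036000 N = 2036 kN.
From C = T: a = T/(0.85 f'_c b) = 2036000/(0.85 × 42.2 × 330) = 172.00 mm.
M_n = T(d − a/2) = 2036 kN × (795 − 86) mm = 1443.52 kN·m.
φM_n = 0.90 × 1443.52 = 1299.17 kN·m.

φM_n ≈ 1300 kN·m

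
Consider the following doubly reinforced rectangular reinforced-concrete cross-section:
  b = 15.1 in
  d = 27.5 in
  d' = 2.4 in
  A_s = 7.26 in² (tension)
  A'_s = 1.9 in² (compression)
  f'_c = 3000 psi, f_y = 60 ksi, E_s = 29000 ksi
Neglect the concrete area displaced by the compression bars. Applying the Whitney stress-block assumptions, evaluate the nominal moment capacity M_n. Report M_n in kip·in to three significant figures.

Assume both steels yield.
a = (A_s − A'_s) f_y/(0.85 f'_c b) = (7.26 − 1.9) × 60/(0.85 × 3 × 15.1) = 8.352 in.
c = a/β₁ = 8.352/0.85 = 9.826 in; ε'_s = 0.003(c − d')/c = 0.0023 ≥ ε_y = 0.0021, so the compression steel yields.
M_n = (A_s − A'_s) f_y (d − a/2) + A'_s f_y (d − d') = 321.6 × (27.5 − 4.176) + 114 × (27.5 − 2.4) = 7501.0 + 2861.4 = 10362.4 kip·in.

M_n ≈ 10400 kip·in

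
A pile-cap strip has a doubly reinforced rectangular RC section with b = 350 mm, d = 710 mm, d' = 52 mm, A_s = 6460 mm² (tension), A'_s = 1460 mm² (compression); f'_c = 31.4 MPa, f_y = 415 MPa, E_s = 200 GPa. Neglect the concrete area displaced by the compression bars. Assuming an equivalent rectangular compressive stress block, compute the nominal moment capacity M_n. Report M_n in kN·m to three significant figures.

M_n ≈ 1640 kN·m

Assume both tension and compression steel yield.
Net tension couple steel: A_s − A'_s = 5000 mm².
a = (A_s − A'_s) f_y / (0.85 f'_c b) = 2075000/(0.85 × 31.4 × 350) = 222.13 mm.
c = a/β₁ = 222.13/0.826 = 268.92 mm; ε'_s = 0.003(c − d')/c = 0.0024 ≥ f_y/E_s = 0.0021, so compression steel does yield.
M_n = (A_s − A'_s) f_y (d − a/2) + A'_s f_y (d − d') = [2075000 × (710 − 111.065) + 605900 × (710 − 52)] × 10⁻⁶ = 1242.79 + 398.68 = 1641.47 kN·m.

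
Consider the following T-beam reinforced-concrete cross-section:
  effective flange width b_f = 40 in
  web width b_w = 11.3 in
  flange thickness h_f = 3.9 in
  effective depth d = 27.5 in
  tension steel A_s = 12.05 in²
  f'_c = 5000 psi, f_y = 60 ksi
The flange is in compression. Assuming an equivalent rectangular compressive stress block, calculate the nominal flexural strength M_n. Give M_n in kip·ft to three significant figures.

Tension: T = A_s f_y = 12.05 × 60 = 723 kips.
Try a within the flange: a = T/(0.85 f'_c b_f) = 723/(0.85 × 5 × 40) = 4.253 in.
a = 4.253 > h_f = 3.9 in: the block extends into the web. Split into flange-overhang and web parts.
C_f = 0.85 f'_c (b_f − b_w) h_f = 0.85 × 5 × (40 − 11.3) × 3.9 = 475.7 kips.
Remaining web compression depth: a_w = (T − C_f)/(0.85 f'_c b_w) = (723 − 475.7)/(0.85 × 5 × 11.3) = 5.149 in.
M_n = C_f(d − h_f/2) + (T − C_f)(d − a_w/2) = 475.7 × (27.5 − 1.95) + 247.3 × (27.5 − 2.5745) = 12154.1 + 6164.1 = 18318.2 kip·in.
M_n = 18318.2/12 = 1526.52 kip·ft.

M_n ≈ 1530 kip·ft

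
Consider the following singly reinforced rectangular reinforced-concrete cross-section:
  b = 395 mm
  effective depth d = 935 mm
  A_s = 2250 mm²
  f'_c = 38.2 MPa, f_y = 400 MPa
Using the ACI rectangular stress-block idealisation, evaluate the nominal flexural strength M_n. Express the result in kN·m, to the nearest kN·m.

T = A_s f_y = 2250 × 400 = 900000 N = 900 kN.
From C = T: a = T/(0.85 f'_c b) = 900000/(0.85 × 38.2 × 395) = 70.17 mm.
M_n = T(d − a/2) = 900 kN × (935 − 35.085) mm = 809.92 kN·m.

M_n ≈ 810 kN·m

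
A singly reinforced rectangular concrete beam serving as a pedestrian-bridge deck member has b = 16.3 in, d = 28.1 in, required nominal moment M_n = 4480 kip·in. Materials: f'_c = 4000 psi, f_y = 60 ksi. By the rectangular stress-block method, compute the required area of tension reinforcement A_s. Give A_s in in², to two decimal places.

From M_n = 0.85 f'_c a b (d − a/2):
a = d − √(d² − 2M_n/(0.85 f'_c b)) = 28.1 − √(28.1² − 2 × 4480/(0.85 × 4 × 16.3)) = 3.041 in.
A_s = 0.85 f'_c a b / f_y = 0.85 × 4 × 3.041 × 16.3 / 60 = 2.809 in².

A_s ≈ 2.81 in²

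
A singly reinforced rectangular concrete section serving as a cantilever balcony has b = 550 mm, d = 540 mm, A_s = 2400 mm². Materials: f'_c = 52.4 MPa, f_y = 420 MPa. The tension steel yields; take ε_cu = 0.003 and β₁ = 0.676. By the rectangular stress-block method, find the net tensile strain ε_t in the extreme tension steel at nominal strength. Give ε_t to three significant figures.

a = A_s f_y/(0.85 f'_c b) = 41.15 mm.
β₁ = 0.676, so c = a/β₁ = 41.15/0.676 = 60.87 mm.
From the linear strain diagram with ε_cu = 0.003: ε_t = 0.003 (d − c)/c = 0.003 × (540 − 60.87)/60.87 = 0.0236.
Since ε_t ≥ 0.005, the section is tension-controlled.

ε_t ≈ 0.0236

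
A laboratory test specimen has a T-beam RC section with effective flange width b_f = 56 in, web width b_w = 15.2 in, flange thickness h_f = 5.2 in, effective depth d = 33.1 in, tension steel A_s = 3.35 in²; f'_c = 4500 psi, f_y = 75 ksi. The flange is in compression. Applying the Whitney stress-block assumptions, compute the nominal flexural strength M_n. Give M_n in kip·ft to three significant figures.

Tension: T = A_s f_y = 3.35 × 75 = 251.25 kips.
Try a within the flange: a = T/(0.85 f'_c b_f) = 251.25/(0.85 × 4.5 × 56) = 1.173 in.
Since a = 1.173 ≤ h_f = 5.2 in, the stress block lies entirely in the flange; analyse as a rectangular beam of width b_f.
M_n = T(d − a/2) = 251.25 × (33.1 − 0.5865) = 8169.0 kip·in.
M_n = 8169.0/12 = 680.75 kip·ft.

M_n ≈ 681 kip·ft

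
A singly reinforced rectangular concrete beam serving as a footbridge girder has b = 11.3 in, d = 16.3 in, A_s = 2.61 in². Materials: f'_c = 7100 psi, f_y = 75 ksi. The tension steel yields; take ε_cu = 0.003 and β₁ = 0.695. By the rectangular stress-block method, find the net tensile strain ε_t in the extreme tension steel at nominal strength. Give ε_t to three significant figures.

a = A_s f_y/(0.85 f'_c b) = 2.870 in.
β₁ = 0.695, so c = a/β₁ = 2.870/0.695 = 4.129 in.
From the linear strain diagram with ε_cu = 0.003: ε_t = 0.003 (d − c)/c = 0.003 × (16.3 − 4.129)/4.129 = 0.00884.
Since ε_t ≥ 0.005, the section is tension-controlled.

ε_t ≈ 0.00884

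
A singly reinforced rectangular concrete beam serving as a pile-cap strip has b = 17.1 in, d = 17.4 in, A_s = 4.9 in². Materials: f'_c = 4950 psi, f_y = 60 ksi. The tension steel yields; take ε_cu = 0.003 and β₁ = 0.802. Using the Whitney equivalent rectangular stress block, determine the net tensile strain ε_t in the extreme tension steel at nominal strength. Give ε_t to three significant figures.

ε_t ≈ 0.00725

a = A_s f_y/(0.85 f'_c b) = 4.086 in.
β₁ = 0.802, so c = a/β₁ = 4.086/0.802 = 5.095 in.
From the linear strain diagram with ε_cu = 0.003: ε_t = 0.003 (d − c)/c = 0.003 × (17.4 − 5.095)/5.095 = 0.00725.
Since ε_t ≥ 0.005, the section is tension-controlled.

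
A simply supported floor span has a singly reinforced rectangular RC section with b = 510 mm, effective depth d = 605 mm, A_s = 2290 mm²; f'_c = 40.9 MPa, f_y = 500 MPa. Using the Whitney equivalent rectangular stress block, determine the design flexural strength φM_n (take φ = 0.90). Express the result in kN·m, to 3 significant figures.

φM_n ≈ 590 kN·m

T = A_s f_y = 2290 × 500 = 1145000 N = 1145 kN.
From C = T: a = T/(0.85 f'_c b) = 1145000/(0.85 × 40.9 × 510) = 64.58 mm.
M_n = T(d − a/2) = 1145 kN × (605 − 32.29) mm = 655.75 kN·m.
φM_n = 0.90 × 655.75 = 590.18 kN·m.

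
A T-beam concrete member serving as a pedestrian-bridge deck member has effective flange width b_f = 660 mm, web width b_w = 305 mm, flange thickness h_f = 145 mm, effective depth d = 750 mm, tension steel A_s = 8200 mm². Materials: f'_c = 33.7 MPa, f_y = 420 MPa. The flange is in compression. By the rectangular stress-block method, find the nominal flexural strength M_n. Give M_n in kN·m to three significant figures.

Tension: T = A_s f_y = 8200 × 420 = 3444000 N.
Try a within the flange: a = T/(0.85 f'_c b_f) = 3444000/(0.85 × 33.7 × 660) = 182.17 mm.
a = 182.17 > h_f = 145 mm: the block extends into the web. Split into flange-overhang and web parts.
C_f = 0.85 f'_c (b_f − b_w) h_f = 0.85 × 33.7 × (660 − 305) × 145 = 1474501 N.
Remaining web compression depth: a_w = (T − C_f)/(0.85 f'_c b_w) = (3444000 − 1474501)/(0.85 × 33.7 × 305) = 225.43 mm.
M_n = C_f(d − h_f/2) + (T − C_f)(d − a_w/2) = 1474501 × (750 − 72.5) + 1969499 × (750 − 112.715) = 998.97 + 1255.13 = 2254.10 × 10⁶ N·mm.
M_n = 2254.10 kN·m.

M_n ≈ 2250 kN·m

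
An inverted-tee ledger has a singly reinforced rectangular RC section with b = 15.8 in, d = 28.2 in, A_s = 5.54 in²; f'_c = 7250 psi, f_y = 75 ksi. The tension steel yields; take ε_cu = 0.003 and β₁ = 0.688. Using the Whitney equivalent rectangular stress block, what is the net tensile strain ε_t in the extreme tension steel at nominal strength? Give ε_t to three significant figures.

ε_t ≈ 0.0106

a = A_s f_y/(0.85 f'_c b) = 4.267 in.
β₁ = 0.688, so c = a/β₁ = 4.267/0.688 = 6.202 in.
From the linear strain diagram with ε_cu = 0.003: ε_t = 0.003 (d − c)/c = 0.003 × (28.2 − 6.202)/6.202 = 0.0106.
Since ε_t ≥ 0.005, the section is tension-controlled.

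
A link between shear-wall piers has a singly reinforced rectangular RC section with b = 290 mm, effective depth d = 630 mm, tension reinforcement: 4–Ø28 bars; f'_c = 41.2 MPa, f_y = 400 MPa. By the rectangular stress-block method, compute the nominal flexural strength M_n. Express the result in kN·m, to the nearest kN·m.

M_n ≈ 573 kN·m

A_s = 4 × 616 = 2464 mm².
T = A_s f_y = 2464 × 400 = 985600 N = 985.6 kN.
From C = T: a = T/(0.85 f'_c b) = 985600/(0.85 × 41.2 × 290) = 97.05 mm.
M_n = T(d − a/2) = 985.6 kN × (630 − 48.525) mm = 573.10 kN·m.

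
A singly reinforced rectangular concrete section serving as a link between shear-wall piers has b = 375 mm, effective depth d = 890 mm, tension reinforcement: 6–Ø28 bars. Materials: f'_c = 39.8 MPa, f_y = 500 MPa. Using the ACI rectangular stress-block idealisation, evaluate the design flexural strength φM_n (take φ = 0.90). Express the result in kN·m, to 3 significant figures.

A_s = 6 × 616 = 3696 mm².
T = A_s f_y = 3696 × 500 = 1848000 N = 1848 kN.
From C = T: a = T/(0.85 f'_c b) = 1848000/(0.85 × 39.8 × 375) = 145.67 mm.
M_n = T(d − a/2) = 1848 kN × (890 − 72.835) mm = 1510.12 kN·m.
φM_n = 0.90 × 1510.12 = 1359.11 kN·m.

φM_n ≈ 1360 kN·m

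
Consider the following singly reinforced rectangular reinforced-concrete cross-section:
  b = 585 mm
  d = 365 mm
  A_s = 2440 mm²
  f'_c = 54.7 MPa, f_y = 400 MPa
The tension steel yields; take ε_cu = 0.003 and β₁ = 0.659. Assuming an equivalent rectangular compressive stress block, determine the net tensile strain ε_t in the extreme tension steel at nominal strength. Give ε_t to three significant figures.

a = A_s f_y/(0.85 f'_c b) = 35.88 mm.
β₁ = 0.659, so c = a/β₁ = 35.88/0.659 = 54.45 mm.
From the linear strain diagram with ε_cu = 0.003: ε_t = 0.003 (d − c)/c = 0.003 × (365 − 54.45)/54.45 = 0.0171.
Since ε_t ≥ 0.005, the section is tension-controlled.

ε_t ≈ 0.0171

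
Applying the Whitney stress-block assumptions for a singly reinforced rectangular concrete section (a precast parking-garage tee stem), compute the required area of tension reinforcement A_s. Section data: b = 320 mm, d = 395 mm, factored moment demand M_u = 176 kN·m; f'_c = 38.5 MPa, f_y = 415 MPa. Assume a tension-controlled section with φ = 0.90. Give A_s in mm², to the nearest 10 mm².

M_n = M_u/φ = 176/0.90 = 195.556 kN·m.
With M_n = 0.85 f'_c a b (d − a/2), solve the quadratic for a:
a = d − √(d² − 2M_n/(0.85 f'_c b)) = 395 − √(395² − 2 × 195.556×10⁶/(0.85 × 38.5 × 320)) = 50.51 mm.
A_s = 0.85 f'_c a b / f_y = 0.85 × 38.5 × 50.51 × 320 / 415 = 1274.6 mm².

A_s ≈ 1270 mm²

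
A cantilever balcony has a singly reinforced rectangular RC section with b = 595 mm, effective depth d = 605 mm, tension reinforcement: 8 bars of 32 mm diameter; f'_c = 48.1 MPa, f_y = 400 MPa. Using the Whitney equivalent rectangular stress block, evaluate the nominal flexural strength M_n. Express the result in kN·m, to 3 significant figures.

A_s = 8 × 804 = 6432 mm².
T = A_s f_y = 6432 × 400 = 2572800 N = 2572.8 kN.
From C = T: a = T/(0.85 f'_c b) = 2572800/(0.85 × 48.1 × 595) = 105.76 mm.
M_n = T(d − a/2) = 2572.8 kN × (605 − 52.88) mm = 1420.49 kN·m.

M_n ≈ 1420 kN·m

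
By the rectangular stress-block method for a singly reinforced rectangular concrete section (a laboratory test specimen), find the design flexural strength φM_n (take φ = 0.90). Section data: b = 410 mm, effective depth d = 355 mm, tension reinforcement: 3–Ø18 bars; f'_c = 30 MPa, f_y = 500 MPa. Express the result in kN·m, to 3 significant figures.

A_s = 3 × 254 = 762 mm².
T = A_s f_y = 762 × 500 = 381000 N = 381 kN.
From C = T: a = T/(0.85 f'_c b) = 381000/(0.85 × 30 × 410) = 36.44 mm.
M_n = T(d − a/2) = 381 kN × (355 − 18.22) mm = 128.31 kN·m.
φM_n = 0.90 × 128.31 = 115.48 kN·m.

φM_n ≈ 115 kN·m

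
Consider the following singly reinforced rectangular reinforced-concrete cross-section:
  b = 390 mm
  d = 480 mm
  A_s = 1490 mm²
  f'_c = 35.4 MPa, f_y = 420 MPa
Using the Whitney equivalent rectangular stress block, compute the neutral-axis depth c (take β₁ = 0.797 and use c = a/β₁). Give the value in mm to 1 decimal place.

c ≈ 66.9 mm

T = A_s f_y = 1490 × 420 = 625800 N = 625.8 kN.
Setting C = 0.85 f'_c a b equal to T: a = 625800/(0.85 × 35.4 × 390) = 53.327 mm.
With β₁ = 0.797, c = a/β₁ = 53.327/0.797 = 66.9 mm.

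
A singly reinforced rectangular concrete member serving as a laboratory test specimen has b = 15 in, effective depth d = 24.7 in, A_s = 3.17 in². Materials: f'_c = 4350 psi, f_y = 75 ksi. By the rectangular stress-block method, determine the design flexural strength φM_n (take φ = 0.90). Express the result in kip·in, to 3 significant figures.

T = A_s f_y = 3.17 × 75 = 237.75 kips.
a = T/(0.85 f'_c b) = 237.75/(0.85 × 4.35 × 15) = 4.287 in.
M_n = T(d − a/2) = 237.75 × (24.7 − 2.1435) = 5362.8 kip·in.
φM_n = 0.90 × 5362.8 = 4826.5 kip·in.

φM_n ≈ 4830 kip·in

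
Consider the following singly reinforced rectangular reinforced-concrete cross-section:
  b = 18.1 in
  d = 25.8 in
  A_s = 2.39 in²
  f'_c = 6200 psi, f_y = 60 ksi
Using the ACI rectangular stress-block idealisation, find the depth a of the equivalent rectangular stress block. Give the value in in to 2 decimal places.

T = A_s f_y = 2.39 × 60 = 143.4 kips.
a = T/(0.85 f'_c b) = 143.4/(0.85 × 6.2 × 18.1) = 1.50 in.

a ≈ 1.50 in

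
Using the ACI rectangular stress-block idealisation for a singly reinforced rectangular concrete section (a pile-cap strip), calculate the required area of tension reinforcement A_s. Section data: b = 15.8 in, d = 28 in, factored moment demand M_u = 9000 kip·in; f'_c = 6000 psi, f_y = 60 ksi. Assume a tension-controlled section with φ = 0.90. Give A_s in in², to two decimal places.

M_n = M_u/φ = 9000/0.90 = 10000 kip·in.
From M_n = 0.85 f'_c a b (d − a/2):
a = d − √(d² − 2M_n/(0.85 f'_c b)) = 28 − √(28² − 2 × 10000/(0.85 × 6 × 15.8)) = 4.853 in.
A_s = 0.85 f'_c a b / f_y = 0.85 × 6 × 4.853 × 15.8 / 60 = 6.518 in².

A_s ≈ 6.52 in²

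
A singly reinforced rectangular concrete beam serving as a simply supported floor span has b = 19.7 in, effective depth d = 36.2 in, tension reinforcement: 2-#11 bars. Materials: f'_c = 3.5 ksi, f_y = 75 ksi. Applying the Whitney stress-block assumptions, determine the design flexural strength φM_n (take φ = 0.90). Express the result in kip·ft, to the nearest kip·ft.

φM_n ≈ 600 kip·ft

A_s = 2 × 1.56 = 3.12 in².
T = A_s f_y = 3.12 × 75 = 234 kips.
a = T/(0.85 f'_c b) = 234/(0.85 × 3.5 × 19.7) = 3.993 in.
M_n = T(d − a/2) = 234 × (36.2 − 1.9965) = 8003.6 kip·in = 8003.6/12 = 666.97 kip·ft.
φM_n = 0.90 × 666.97 = 600.27 kip·ft.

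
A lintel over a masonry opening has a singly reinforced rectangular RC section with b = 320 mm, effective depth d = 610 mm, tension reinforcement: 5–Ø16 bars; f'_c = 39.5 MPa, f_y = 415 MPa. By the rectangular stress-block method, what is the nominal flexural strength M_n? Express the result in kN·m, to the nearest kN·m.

M_n ≈ 246 kN·m

A_s = 5 × 201 = 1005 mm².
T = A_s f_y = 1005 × 415 = 417075 N = 417.075 kN.
From C = T: a = T/(0.85 f'_c b) = 417075/(0.85 × 39.5 × 320) = 38.82 mm.
M_n = T(d − a/2) = 417.075 kN × (610 − 19.41) mm = 246.32 kN·m.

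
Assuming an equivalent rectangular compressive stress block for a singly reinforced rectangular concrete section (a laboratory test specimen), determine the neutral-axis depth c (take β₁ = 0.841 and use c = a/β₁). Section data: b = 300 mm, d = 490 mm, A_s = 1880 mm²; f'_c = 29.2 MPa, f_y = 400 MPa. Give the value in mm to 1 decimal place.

T = A_s f_y = 1880 × 400 = 752000 N = 752 kN.
Setting C = 0.85 f'_c a b equal to T: a = 752000/(0.85 × 29.2 × 300) = 100.994 mm.
With β₁ = 0.841, c = a/β₁ = 100.994/0.841 = 120.1 mm.

c ≈ 120.1 mm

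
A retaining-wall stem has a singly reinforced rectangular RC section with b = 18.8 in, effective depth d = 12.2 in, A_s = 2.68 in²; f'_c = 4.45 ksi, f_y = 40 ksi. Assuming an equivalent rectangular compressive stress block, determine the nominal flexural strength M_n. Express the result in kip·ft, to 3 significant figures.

T = A_s f_y = 2.68 × 40 = 107.2 kips.
a = T/(0.85 f'_c b) = 107.2/(0.85 × 4.45 × 18.8) = 1.508 in.
M_n = T(d − a/2) = 107.2 × (12.2 − 0.754) = 1227.0 kip·in = 1227.0/12 = 102.25 kip·ft.

M_n ≈ 102 kip·ft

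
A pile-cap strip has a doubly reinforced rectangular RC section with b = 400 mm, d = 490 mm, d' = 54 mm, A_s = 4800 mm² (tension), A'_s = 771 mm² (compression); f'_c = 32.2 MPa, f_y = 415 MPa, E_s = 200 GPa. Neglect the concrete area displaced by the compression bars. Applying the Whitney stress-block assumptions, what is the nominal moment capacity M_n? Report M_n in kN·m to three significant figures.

Assume both tension and compression steel yield.
Net tension couple steel: A_s − A'_s = 4029 mm².
a = (A_s − A'_s) f_y / (0.85 f'_c b) = 1672035/(0.85 × 32.2 × 400) = 152.73 mm.
c = a/β₁ = 152.73/0.82 = 186.26 mm; ε'_s = 0.003(c − d')/c = 0.0021 ≥ f_y/E_s = 0.0021, so compression steel does yield.
M_n = (A_s − A'_s) f_y (d − a/2) + A'_s f_y (d − d') = [1672035 × (490 − 76.365) + 319965 × (490 − 54)] × 10⁻⁶ = 691.61 + 139.50 = 831.11 kN·m.

M_n ≈ 831 kN·m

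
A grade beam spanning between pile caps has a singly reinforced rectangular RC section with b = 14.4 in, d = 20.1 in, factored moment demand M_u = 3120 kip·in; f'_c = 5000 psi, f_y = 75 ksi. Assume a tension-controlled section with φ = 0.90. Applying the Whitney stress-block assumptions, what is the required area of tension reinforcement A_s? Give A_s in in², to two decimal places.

M_n = M_u/φ = 3120/0.90 = 3466.67 kip·in.
From M_n = 0.85 f'_c a b (d − a/2):
a = d − √(d² − 2M_n/(0.85 f'_c b)) = 20.1 − √(20.1² − 2 × 3466.67/(0.85 × 5 × 14.4)) = 3.049 in.
A_s = 0.85 f'_c a b / f_y = 0.85 × 5 × 3.049 × 14.4 / 75 = 2.488 in².

A_s ≈ 2.49 in²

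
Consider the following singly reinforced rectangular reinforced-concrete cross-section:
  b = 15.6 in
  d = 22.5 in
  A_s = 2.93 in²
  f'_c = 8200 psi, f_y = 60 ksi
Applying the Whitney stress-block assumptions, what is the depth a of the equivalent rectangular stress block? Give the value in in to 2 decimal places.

T = A_s f_y = 2.93 × 60 = 175.8 kips.
a = T/(0.85 f'_c b) = 175.8/(0.85 × 8.2 × 15.6) = 1.62 in.

a ≈ 1.62 in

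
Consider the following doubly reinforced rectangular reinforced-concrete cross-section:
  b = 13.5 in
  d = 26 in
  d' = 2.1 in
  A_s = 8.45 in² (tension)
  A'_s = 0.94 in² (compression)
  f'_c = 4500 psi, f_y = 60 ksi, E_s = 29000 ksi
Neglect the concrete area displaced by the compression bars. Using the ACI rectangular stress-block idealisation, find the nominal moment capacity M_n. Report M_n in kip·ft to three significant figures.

Assume both steels yield.
a = (A_s − A'_s) f_y/(0.85 f'_c b) = (8.45 − 0.94) × 60/(0.85 × 4.5 × 13.5) = 8.726 in.
c = a/β₁ = 8.726/0.825 = 10.577 in; ε'_s = 0.003(c − d')/c = 0.0024 ≥ ε_y = 0.0021, so the compression steel yields.
M_n = (A_s − A'_s) f_y (d − a/2) + A'_s f_y (d − d') = 450.6 × (26 − 4.363) + 56.4 × (26 − 2.1) = 9749.6 + 1348.0 = 11097.6 kip·in = 11097.6/12 = 924.80 kip·ft.

M_n ≈ 925 kip·ft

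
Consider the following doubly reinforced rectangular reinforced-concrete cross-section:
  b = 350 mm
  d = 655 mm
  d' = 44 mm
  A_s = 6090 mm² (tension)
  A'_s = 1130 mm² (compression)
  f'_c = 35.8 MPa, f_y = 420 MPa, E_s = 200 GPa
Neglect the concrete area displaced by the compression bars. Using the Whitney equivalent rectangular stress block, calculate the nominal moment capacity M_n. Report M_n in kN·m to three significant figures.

M_n ≈ 1450 kN·m

Assume both tension and compression steel yield.
Net tension couple steel: A_s − A'_s = 4960 mm².
a = (A_s − A'_s) f_y / (0.85 f'_c b) = 2083200/(0.85 × 35.8 × 350) = 195.60 mm.
c = a/β₁ = 195.60/0.794 = 246.35 mm; ε'_s = 0.003(c − d')/c = 0.0025 ≥ f_y/E_s = 0.0021, so compression steel does yield.
M_n = (A_s − A'_s) f_y (d − a/2) + A'_s f_y (d − d') = [2083200 × (655 − 97.8) + 474600 × (655 − 44)] × 10⁻⁶ = 1160.76 + 289.98 = 1450.74 kN·m.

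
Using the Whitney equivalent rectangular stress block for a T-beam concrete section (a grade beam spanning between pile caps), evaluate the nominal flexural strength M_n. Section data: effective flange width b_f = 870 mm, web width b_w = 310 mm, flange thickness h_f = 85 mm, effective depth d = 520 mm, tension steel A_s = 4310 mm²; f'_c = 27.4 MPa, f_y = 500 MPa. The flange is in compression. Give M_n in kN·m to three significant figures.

Tension: T = A_s f_y = 4310 × 500 = 2155000 N.
Try a within the flange: a = T/(0.85 f'_c b_f) = 2155000/(0.85 × 27.4 × 870) = 106.36 mm.
a = 106.36 > h_f = 85 mm: the block extends into the web. Split into flange-overhang and web parts.
C_f = 0.85 f'_c (b_f − b_w) h_f = 0.85 × 27.4 × (870 − 310) × 85 = 1108604 N.
Remaining web compression depth: a_w = (T − C_f)/(0.85 f'_c b_w) = (2155000 − 1108604)/(0.85 × 27.4 × 310) = 144.93 mm.
M_n = C_f(d − h_f/2) + (T − C_f)(d − a_w/2) = 1108604 × (520 − 42.5) + 1046396 × (520 − 72.465) = 529.36 + 468.30 = 997.66 × 10⁶ N·mm.
M_n = 997.66 kN·m.

M_n ≈ 998 kN·m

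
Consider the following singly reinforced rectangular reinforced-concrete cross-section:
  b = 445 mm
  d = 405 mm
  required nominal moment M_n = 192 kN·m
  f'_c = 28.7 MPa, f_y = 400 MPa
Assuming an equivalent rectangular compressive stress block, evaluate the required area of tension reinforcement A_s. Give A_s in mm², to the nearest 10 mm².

With M_n = 0.85 f'_c a b (d − a/2), solve the quadratic for a:
a = d − √(d² − 2M_n/(0.85 f'_c b)) = 405 − √(405² − 2 × 192×10⁶/(0.85 × 28.7 × 445)) = 46.32 mm.
A_s = 0.85 f'_c a b / f_y = 0.85 × 28.7 × 46.32 × 445 / 400 = 1257.1 mm².

A_s ≈ 1260 mm²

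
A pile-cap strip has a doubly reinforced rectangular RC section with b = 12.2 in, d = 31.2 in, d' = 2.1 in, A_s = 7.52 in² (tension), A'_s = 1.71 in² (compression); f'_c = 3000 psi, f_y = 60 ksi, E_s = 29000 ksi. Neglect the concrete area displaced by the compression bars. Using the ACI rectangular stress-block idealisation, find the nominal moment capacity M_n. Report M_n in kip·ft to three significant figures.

Assume both steels yield.
a = (A_s − A'_s) f_y/(0.85 f'_c b) = (7.52 − 1.71) × 60/(0.85 × 3 × 12.2) = 11.205 in.
c = a/β₁ = 11.205/0.85 = 13.182 in; ε'_s = 0.003(c − d')/c = 0.0025 ≥ ε_y = 0.0021, so the compression steel yields.
M_n = (A_s − A'_s) f_y (d − a/2) + A'_s f_y (d − d') = 348.6 × (31.2 − 5.6025) + 102.6 × (31.2 − 2.1) = 8923.3 + 2985.7 = 11909.0 kip·in = 11909.0/12 = 992.42 kip·ft.

M_n ≈ 992 kip·ft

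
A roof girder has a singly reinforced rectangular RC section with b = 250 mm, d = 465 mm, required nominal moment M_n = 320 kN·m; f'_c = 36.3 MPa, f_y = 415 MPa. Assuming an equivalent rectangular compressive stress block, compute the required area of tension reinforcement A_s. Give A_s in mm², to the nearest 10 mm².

A_s ≈ 1860 mm²

With M_n = 0.85 f'_c a b (d − a/2), solve the quadratic for a:
a = d − √(d² − 2M_n/(0.85 f'_c b)) = 465 − √(465² − 2 × 320×10⁶/(0.85 × 36.3 × 250)) = 99.96 mm.
A_s = 0.85 f'_c a b / f_y = 0.85 × 36.3 × 99.96 × 250 / 415 = 1858.0 mm².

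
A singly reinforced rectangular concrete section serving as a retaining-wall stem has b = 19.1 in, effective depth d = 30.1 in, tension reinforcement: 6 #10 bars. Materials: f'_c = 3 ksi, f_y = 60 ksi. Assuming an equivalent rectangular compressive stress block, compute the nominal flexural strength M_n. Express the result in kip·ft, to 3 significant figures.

A_s = 6 × 1.27 = 7.62 in².
T = A_s f_y = 7.62 × 60 = 457.2 kips.
a = T/(0.85 f'_c b) = 457.2/(0.85 × 3 × 19.1) = 9.387 in.
M_n = T(d − a/2) = 457.2 × (30.1 − 4.6935) = 11615.9 kip·in = 11615.9/12 = 967.99 kip·ft.

M_n ≈ 968 kip·ft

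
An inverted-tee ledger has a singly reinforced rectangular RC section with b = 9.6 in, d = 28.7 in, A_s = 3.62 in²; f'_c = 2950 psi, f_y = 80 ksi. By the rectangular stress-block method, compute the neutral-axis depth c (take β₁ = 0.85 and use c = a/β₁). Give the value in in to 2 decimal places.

c ≈ 14.15 in

T = A_s f_y = 3.62 × 80 = 289.6 kips.
a = T/(0.85 f'_c b) = 289.6/(0.85 × 2.95 × 9.6) = 12.0306 in.
With β₁ = 0.85, c = a/β₁ = 12.0306/0.85 = 14.15 in.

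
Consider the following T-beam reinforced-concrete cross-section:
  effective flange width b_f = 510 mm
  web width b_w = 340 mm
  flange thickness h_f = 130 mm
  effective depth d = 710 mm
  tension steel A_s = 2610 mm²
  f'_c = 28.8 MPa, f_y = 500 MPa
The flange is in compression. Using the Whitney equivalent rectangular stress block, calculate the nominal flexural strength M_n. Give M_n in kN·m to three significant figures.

M_n ≈ 858 kN·m

Tension: T = A_s f_y = 2610 × 500 = 1305000 N.
Try a within the flange: a = T/(0.85 f'_c b_f) = 1305000/(0.85 × 28.8 × 510) = 104.53 mm.
Since a = 104.53 ≤ h_f = 130 mm, the stress block lies entirely in the flange; analyse as a rectangular beam of width b_f.
M_n = T(d − a/2) = 1305000 × (710 − 52.265) = 858.34 × 10⁶ N·mm.
M_n = 858.34 kN·m.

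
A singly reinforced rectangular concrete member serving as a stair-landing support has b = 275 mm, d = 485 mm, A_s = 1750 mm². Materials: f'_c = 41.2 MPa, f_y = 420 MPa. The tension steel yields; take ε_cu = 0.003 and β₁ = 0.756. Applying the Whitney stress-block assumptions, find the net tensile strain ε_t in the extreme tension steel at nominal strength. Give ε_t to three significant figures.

a = A_s f_y/(0.85 f'_c b) = 76.32 mm.
β₁ = 0.756, so c = a/β₁ = 76.32/0.756 = 100.95 mm.
From the linear strain diagram with ε_cu = 0.003: ε_t = 0.003 (d − c)/c = 0.003 × (485 − 100.95)/100.95 = 0.0114.
Since ε_t ≥ 0.005, the section is tension-controlled.

ε_t ≈ 0.0114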